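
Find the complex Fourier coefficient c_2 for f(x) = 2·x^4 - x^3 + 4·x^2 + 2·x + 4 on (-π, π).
Compute the real Fourier coefficients first: a_2 = -2 + 4·π^2, b_2 = -7/2 + π^2.
Then c_2 = (a_2 − i·b_2)/2 = -1 + 2·π^2 - i·π^2/2 + 7·i/4.

Final answer: -1 + 2·π^2 - i·π^2/2 + 7·i/4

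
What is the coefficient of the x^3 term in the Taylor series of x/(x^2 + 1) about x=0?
Expand to order 3: x/(x^2 + 1) = -x^3 + x + O(x^4).
The coefficient of x^3 is -1.

Final answer: -1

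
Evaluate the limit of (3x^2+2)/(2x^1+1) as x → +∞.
This is an ∞/∞ indeterminate form as x → +∞.
Divide numerator and denominator by x^2 and let the lower-order terms vanish; the numerator's degree 2 exceeds the denominator's degree 1, so the quotient diverges.
Limit = ∞.

Final answer: ∞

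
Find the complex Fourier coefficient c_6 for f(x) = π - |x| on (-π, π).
Compute the real Fourier coefficients first: a_6 = 0, b_6 = 0.
Then c_6 = (a_6 − i·b_6)/2 = 0.

Final answer: 0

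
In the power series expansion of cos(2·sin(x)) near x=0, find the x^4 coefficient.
Expand to order 4: cos(2·sin(x)) = 4·x^4/3 - 2·x^2 + 1 + O(x^5).
The coefficient of x^4 is 4/3.

Final answer: 4/3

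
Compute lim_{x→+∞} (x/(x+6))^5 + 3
As x → +∞: x/(x+6) = 1/(1 + 6/x) → 1, and the 5th power of a limit-1 base also → 1; with the additive constant, 1 + 3 = 4.
Limit = 4.

Final answer: 4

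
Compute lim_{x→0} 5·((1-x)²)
Direct substitution at x = 0 gives 5.

Final answer: 5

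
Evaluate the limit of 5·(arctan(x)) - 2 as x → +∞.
Evaluate the dominant behaviour as x → +∞; each term tends to a finite value or vanishes.
Limit = -2 + 5·π/2.

Final answer: -2 + 5·π/2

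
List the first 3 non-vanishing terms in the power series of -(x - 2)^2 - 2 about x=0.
-x^2 + 4·x - 6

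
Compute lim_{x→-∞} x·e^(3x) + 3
The product is a 0·∞ indeterminate form at x → -∞.
Rewrite the product as x / e^(-3x) (an ∞/∞ form) and apply L'Hôpital, or use the standard hierarchy e^(3|x|) ≫ |x| as x → -∞.
The indeterminate product → 0, so the limit = 3.

Final answer: 3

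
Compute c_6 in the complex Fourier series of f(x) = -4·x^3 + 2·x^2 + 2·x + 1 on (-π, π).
Compute the real Fourier coefficients first: a_6 = 2/9, b_6 = -8/9 + 4·π^2/3.
Then c_6 = (a_6 − i·b_6)/2 = 1/9 - 2·i·π^2/3 + 4·i/9.

Final answer: 1/9 - 2·i·π^2/3 + 4·i/9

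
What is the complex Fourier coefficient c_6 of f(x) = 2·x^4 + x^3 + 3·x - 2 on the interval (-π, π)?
Compute the real Fourier coefficients first: a_6 = -2/27 + 4·π^2/9, b_6 = -π^2/3 - 17/18.
Then c_6 = (a_6 − i·b_6)/2 = -1/27 + 2·π^2/9 + 17·i/36 + i·π^2/6.

Final answer: -1/27 + 2·π^2/9 + 17·i/36 + i·π^2/6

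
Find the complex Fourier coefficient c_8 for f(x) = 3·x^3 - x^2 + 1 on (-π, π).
Compute the real Fourier coefficients first: a_8 = -1/16, b_8 = 9/128 - 3·π^2/4.
Then c_8 = (a_8 − i·b_8)/2 = -1/32 - 9·i/256 + 3·i·π^2/8.

Final answer: -1/32 - 9·i/256 + 3·i·π^2/8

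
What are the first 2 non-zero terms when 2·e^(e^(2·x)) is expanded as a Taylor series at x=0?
4·e·x + 2·e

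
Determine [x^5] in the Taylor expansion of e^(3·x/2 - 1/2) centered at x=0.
Expand to order 5: e^(3·x/2 - 1/2) = 81·x^5·e^(-1/2)/1280 + 27·x^4·e^(-1/2)/128 + 9·x^3·e^(-1/2)/16 + 9·x^2·e^(-1/2)/8 + 3·x·e^(-1/2)/2 + e^(-1/2) + O(x^6).
The coefficient of x^5 is 81·e^(-1/2)/1280.

Final answer: 81·e^(-1/2)/1280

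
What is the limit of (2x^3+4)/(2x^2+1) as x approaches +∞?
This is an ∞/∞ indeterminate form as x → +∞.
Divide numerator and denominator by x^3 and let the lower-order terms vanish; the numerator's degree 3 exceeds the denominator's degree 2, so the quotient diverges.
Limit = ∞.

Final answer: ∞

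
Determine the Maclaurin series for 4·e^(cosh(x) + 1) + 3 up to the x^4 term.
2·x^4·e^(2)/3 + 2·x^2·e^(2) + 3 + 4·e^(2)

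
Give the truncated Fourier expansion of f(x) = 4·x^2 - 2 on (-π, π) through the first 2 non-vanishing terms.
-16·cos(x) - 2 + 4·π^2/3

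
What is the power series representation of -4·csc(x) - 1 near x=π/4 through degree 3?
-4·√(2) - 1 + 4·√(2)·(x - π/4) - 6·√(2)·(x - π/4)^2 + 22·√(2)·(x - π/4)^3/3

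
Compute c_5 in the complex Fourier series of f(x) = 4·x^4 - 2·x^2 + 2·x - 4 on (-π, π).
Compute the real Fourier coefficients first: a_5 = 392/625 - 32·π^2/25, b_5 = 4/5.
Then c_5 = (a_5 − i·b_5)/2 = -16·π^2/25 + 196/625 - 2·i/5.

Final answer: -16·π^2/25 + 196/625 - 2·i/5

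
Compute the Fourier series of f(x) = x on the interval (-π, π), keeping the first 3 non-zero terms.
2·sin(x) - sin(2·x) + 2·sin(3·x)/3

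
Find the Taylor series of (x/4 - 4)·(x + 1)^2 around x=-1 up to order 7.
-17·(x + 1)^2/4 + (x + 1)^3/4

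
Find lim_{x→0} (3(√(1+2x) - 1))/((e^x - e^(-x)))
Both numerator and denominator → 0 as x → 0; this is a 0/0 indeterminate form.
Expand each to leading order near x = 0: numerator ~ 3·x, denominator ~ 2·x.
The limit of the ratio is 3/2.

Final answer: 3/2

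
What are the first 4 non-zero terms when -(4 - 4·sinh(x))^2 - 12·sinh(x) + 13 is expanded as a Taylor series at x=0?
10·x^3/3 - 16·x^2 + 20·x - 3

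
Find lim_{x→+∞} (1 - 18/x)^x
As x → +∞: this is the defining limit (1 - 18/x)^x → e^(-18).
Limit = e^(-18).

Final answer: e^(-18)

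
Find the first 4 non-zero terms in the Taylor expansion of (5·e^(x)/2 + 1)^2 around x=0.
55·x^3/6 + 15·x^2 + 35·x/2 + 49/4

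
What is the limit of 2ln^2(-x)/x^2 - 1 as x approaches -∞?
The quotient is an ∞/∞ indeterminate form as x → -∞.
Compare growth rates of the dominant terms (exponentials ≫ polynomials ≫ logarithms), or apply L'Hôpital's rule; the quotient → 0.
Adding the constant: 0 - 1 = -1. Limit = -1.

Final answer: -1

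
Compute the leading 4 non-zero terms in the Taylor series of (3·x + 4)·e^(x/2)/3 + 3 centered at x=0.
11·x^3/72 + 2·x^2/3 + 5·x/3 + 13/3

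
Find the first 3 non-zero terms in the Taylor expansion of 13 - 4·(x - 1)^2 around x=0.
-4·x^2 + 8·x + 9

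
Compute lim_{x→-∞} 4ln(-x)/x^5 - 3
The quotient is an ∞/∞ indeterminate form as x → -∞.
Compare growth rates of the dominant terms (exponentials ≫ polynomials ≫ logarithms), or apply L'Hôpital's rule; the quotient → 0.
Adding the constant: 0 - 3 = -3. Limit = -3.

Final answer: -3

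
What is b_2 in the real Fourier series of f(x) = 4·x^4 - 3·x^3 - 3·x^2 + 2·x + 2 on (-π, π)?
b_2 = (1/π) ∫_{-π}^{π} f(x)·sin(2x) dx.
Evaluate the integral (use parity and integration by parts as needed): b_2 = -13/2 + 3·π^2.

Final answer: -13/2 + 3·π^2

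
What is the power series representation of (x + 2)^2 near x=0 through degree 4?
x^2 + 4·x + 4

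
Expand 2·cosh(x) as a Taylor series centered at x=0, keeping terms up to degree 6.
x^6/360 + x^4/12 + x^2 + 2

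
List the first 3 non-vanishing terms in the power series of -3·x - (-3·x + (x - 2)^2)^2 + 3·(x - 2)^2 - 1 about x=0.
-54·x^2 + 41·x - 5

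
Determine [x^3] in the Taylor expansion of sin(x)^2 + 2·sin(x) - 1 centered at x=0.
Expand to order 3: sin(x)^2 + 2·sin(x) - 1 = -x^3/3 + x^2 + 2·x - 1 + O(x^4).
The coefficient of x^3 is -1/3.

Final answer: -1/3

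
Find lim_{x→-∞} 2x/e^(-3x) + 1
The quotient is an ∞/∞ indeterminate form as x → -∞.
Compare growth rates of the dominant terms (exponentials ≫ polynomials ≫ logarithms), or apply L'Hôpital's rule; the quotient → 0.
Adding the constant: 0 + 1 = 1. Limit = 1.

Final answer: 1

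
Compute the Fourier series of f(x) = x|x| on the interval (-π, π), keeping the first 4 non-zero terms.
(-8 + 2·π^2)·sin(x)/π - π·sin(2·x) + (-8 + 18·π^2)·sin(3·x)/(27·π) - π·sin(4·x)/2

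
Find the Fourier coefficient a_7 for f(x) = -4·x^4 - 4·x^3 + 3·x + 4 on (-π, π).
a_7 = (1/π) ∫_{-π}^{π} f(x)·cos(7x) dx.
Evaluate the integral (use parity and integration by parts as needed): a_7 = -192/2401 + 32·π^2/49.

Final answer: -192/2401 + 32·π^2/49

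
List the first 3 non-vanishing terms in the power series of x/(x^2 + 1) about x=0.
x^5 - x^3 + x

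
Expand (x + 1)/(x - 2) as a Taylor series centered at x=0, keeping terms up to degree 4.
-3·x^4/32 - 3·x^3/16 - 3·x^2/8 - 3·x/4 - 1/2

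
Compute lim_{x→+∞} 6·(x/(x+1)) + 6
Evaluate the dominant behaviour as x → +∞; each term tends to a finite value or vanishes.
Limit = 12.

Final answer: 12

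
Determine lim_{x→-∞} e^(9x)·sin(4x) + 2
Evaluate the dominant behaviour as x → -∞; each term tends to a finite value or vanishes.
Limit = 2.

Final answer: 2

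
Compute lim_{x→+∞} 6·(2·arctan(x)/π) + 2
Evaluate the dominant behaviour as x → +∞; each term tends to a finite value or vanishes.
Limit = 8.

Final answer: 8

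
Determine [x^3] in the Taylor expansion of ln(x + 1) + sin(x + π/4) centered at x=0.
Expand to order 3: ln(x + 1) + sin(x + π/4) = x^3·(1/3 - √(2)/12) + x^2·(-1/2 - √(2)/4) + x·(√(2)/2 + 1) + √(2)/2 + O(x^4).
The coefficient of x^3 is 1/3 - √(2)/12.

Final answer: 1/3 - √(2)/12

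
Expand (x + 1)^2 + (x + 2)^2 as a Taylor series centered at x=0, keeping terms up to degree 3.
2·x^2 + 6·x + 5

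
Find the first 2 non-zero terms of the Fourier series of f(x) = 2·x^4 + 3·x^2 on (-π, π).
(84 - 16·π^2)·cos(x) + π^2 + 2·π^4/5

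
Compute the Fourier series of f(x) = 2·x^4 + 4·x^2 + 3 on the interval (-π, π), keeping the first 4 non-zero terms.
(80 - 16·π^2)·cos(x) + (-2 + 4·π^2)·cos(2·x) + (-16·π^2/9 - 16/27)·cos(3·x) + 3 + 4·π^2/3 + 2·π^4/5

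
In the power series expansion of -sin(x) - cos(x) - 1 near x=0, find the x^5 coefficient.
Expand to order 5: -sin(x) - cos(x) - 1 = -x^5/120 - x^4/24 + x^3/6 + x^2/2 - x - 2 + O(x^6).
The coefficient of x^5 is -1/120.

Final answer: -1/120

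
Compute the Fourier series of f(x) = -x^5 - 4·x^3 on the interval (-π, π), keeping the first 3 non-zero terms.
(-2·π^4 - 192 + 32·π^2)·sin(x) + (-π^2 + 3/2 + π^4)·sin(2·x) + (-2·π^4/3 - 32·π^2/27 + 64/81)·sin(3·x)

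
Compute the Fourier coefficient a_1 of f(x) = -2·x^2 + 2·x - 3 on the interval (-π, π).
a_1 = (1/π) ∫_{-π}^{π} f(x)·cos(1x) dx.
Evaluate the integral (use parity and integration by parts as needed): a_1 = 8.

Final answer: 8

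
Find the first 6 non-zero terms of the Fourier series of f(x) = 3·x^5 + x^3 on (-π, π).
(-118·π^2 + 6·π^4 + 708)·sin(x) + (-3·π^4 - 21 + 14·π^2)·sin(2·x) + (-34·π^2/9 + 68/27 + 2·π^4)·sin(3·x) + (-3·π^4/2 - 33/64 + 11·π^2/8)·sin(4·x) + (-14·π^2/25 + 84/625 + 6·π^4/5)·sin(5·x) + (-π^4 - 1/27 + 2·π^2/9)·sin(6·x)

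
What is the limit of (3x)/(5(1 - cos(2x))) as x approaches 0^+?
Both numerator and denominator → 0 as x → 0^+; this is a 0/0 indeterminate form.
Expand each to leading order near x = 0: numerator ~ 3·x, denominator ~ 10·x^2.
The limit of the ratio is ∞.

Final answer: ∞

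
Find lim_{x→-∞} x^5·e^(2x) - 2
The product is a 0·∞ indeterminate form at x → -∞.
Rewrite the product as x^5 / e^(-2x) (an ∞/∞ form) and apply L'Hôpital, or use the standard hierarchy e^(2|x|) ≫ |x^5| as x → -∞.
The indeterminate product → 0, so the limit = -2.

Final answer: -2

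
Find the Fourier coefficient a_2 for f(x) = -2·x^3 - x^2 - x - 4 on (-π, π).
a_2 = (1/π) ∫_{-π}^{π} f(x)·cos(2x) dx.
Evaluate the integral (use parity and integration by parts as needed): a_2 = -1.

Final answer: -1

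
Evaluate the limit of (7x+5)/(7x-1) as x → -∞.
Evaluate the dominant behaviour as x → -∞; each term tends to a finite value or vanishes.
Limit = 1.

Final answer: 1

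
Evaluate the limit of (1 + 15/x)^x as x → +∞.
As x → +∞: this is the defining limit (1 + 15/x)^x → e^15.
Limit = e^(15).

Final answer: e^(15)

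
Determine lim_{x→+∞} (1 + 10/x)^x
As x → +∞: this is the defining limit (1 + 10/x)^x → e^10.
Limit = e^(10).

Final answer: e^(10)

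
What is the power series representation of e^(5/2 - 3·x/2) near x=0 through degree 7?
-243·x^7·e^(5/2)/71680 + 81·x^6·e^(5/2)/5120 - 81·x^5·e^(5/2)/1280 + 27·x^4·e^(5/2)/128 - 9·x^3·e^(5/2)/16 + 9·x^2·e^(5/2)/8 - 3·x·e^(5/2)/2 + e^(5/2)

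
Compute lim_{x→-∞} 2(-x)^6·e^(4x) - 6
The product is a 0·∞ indeterminate form at x → -∞.
Rewrite the product as 2(-x)^6 / e^(-4x) (an ∞/∞ form) and apply L'Hôpital, or use the standard hierarchy e^(4|x|) ≫ |(-x)^6| as x → -∞.
The indeterminate product → 0, so the limit = -6.

Final answer: -6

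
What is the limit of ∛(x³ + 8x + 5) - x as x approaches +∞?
This is an ∞ − ∞ indeterminate form.
Multiply by (A² + AB + B²)/(A² + AB + B²) where A = ∛(x³+8x + 5), B = x to use A³ − B³ = (A−B)(A²+AB+B²); the x³ terms cancel, leaving (8x + 5)/(A²+AB+B²) with denominator ~ 3x², so the limit is 0.
Limit = 0.

Final answer: 0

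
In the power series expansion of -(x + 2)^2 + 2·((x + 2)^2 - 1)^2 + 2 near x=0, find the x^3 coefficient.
Expand to order 3: -(x + 2)^2 + 2·((x + 2)^2 - 1)^2 + 2 = 16·x^3 + 43·x^2 + 44·x + 16 + O(x^4).
The coefficient of x^3 is 16.

Final answer: 16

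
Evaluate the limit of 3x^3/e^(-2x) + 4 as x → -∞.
The quotient is an ∞/∞ indeterminate form as x → -∞.
Compare growth rates of the dominant terms (exponentials ≫ polynomials ≫ logarithms), or apply L'Hôpital's rule; the quotient → 0.
Adding the constant: 0 + 4 = 4. Limit = 4.

Final answer: 4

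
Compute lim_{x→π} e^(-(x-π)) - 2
Direct substitution at x = π gives -1.

Final answer: -1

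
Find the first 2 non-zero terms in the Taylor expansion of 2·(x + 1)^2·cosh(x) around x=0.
4·x + 2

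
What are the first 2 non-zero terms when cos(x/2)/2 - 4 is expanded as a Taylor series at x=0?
-x^2/16 - 7/2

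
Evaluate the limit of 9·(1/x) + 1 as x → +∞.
Evaluate the dominant behaviour as x → +∞; each term tends to a finite value or vanishes.
Limit = 1.

Final answer: 1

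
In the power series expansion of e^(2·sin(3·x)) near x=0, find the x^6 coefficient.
Expand to order 6: e^(2·sin(3·x)) = -972·x^6/5 - 1863·x^5/20 + 27·x^3 + 18·x^2 + 6·x + 1 + O(x^7).
The coefficient of x^6 is -972/5.

Final answer: -972/5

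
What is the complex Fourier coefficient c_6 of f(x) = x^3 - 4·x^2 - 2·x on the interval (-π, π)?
Compute the real Fourier coefficients first: a_6 = -4/9, b_6 = 13/18 - π^2/3.
Then c_6 = (a_6 − i·b_6)/2 = -2/9 - 13·i/36 + i·π^2/6.

Final answer: -2/9 - 13·i/36 + i·π^2/6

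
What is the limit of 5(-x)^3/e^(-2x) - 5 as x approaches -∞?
The quotient is an ∞/∞ indeterminate form as x → -∞.
Compare growth rates of the dominant terms (exponentials ≫ polynomials ≫ logarithms), or apply L'Hôpital's rule; the quotient → 0.
Adding the constant: 0 - 5 = -5. Limit = -5.

Final answer: -5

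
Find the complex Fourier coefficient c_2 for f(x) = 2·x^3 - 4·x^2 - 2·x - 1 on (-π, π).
Compute the real Fourier coefficients first: a_2 = -4, b_2 = 5 - 2·π^2.
Then c_2 = (a_2 − i·b_2)/2 = -2 - 5·i/2 + i·π^2.

Final answer: -2 - 5·i/2 + i·π^2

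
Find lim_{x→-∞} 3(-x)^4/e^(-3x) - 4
The quotient is an ∞/∞ indeterminate form as x → -∞.
Compare growth rates of the dominant terms (exponentials ≫ polynomials ≫ logarithms), or apply L'Hôpital's rule; the quotient → 0.
Adding the constant: 0 - 4 = -4. Limit = -4.

Final answer: -4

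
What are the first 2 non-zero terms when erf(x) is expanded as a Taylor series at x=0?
-2·x^3/(3·√(π)) + 2·x/√(π)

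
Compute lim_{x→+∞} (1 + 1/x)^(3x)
As x → +∞: write (1 + 1/x)^(3x) = ((1 + 1/x)^x)^3 → (e^1)^3 = e^3.
Limit = e^(3).

Final answer: e^(3)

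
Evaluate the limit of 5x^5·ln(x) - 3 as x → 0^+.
The product is a 0·∞ indeterminate form at x → 0⁺.
Rewrite the product as 5·ln(x) / x^(-5) and apply L'Hôpital, or use the standard hierarchy x^(-5) ≫ |ln x| as x → 0⁺.
The indeterminate product → 0, so the limit = -3.

Final answer: -3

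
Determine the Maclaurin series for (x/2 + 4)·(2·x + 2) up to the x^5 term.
x^2 + 9·x + 8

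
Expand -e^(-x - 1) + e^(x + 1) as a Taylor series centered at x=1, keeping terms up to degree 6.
(-1 + e^(4))·e^(-2) + (1 + e^(4))·e^(-2)·(x - 1) + (-1 + e^(4))·e^(-2)·(x - 1)^2/2 + (1 + e^(4))·e^(-2)·(x - 1)^3/6 + (-1 + e^(4))·e^(-2)·(x - 1)^4/24 + (1 + e^(4))·e^(-2)·(x - 1)^5/120 + (-1 + e^(4))·e^(-2)·(x - 1)^6/720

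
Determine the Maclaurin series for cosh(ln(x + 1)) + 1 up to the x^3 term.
-x^3/2 + x^2/2 + 2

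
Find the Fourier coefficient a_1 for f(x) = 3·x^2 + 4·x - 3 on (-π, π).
a_1 = (1/π) ∫_{-π}^{π} f(x)·cos(1x) dx.
Evaluate the integral (use parity and integration by parts as needed): a_1 = -12.

Final answer: -12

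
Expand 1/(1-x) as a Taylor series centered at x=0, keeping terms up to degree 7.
x^7 + x^6 + x^5 + x^4 + x^3 + x^2 + x + 1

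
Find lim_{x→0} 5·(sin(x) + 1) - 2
Direct substitution at x = 0 gives 3.

Final answer: 3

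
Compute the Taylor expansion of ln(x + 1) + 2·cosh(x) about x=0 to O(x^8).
x^7/7 - 59·x^6/360 + x^5/5 - x^4/6 + x^3/3 + x^2/2 + x + 2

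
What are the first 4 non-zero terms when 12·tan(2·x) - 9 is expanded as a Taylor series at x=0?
256·x^5/5 + 32·x^3 + 24·x - 9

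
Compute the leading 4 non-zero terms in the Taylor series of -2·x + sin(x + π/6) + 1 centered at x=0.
-√(3)·x^3/12 - x^2/4 + x·(-2 + √(3)/2) + 3/2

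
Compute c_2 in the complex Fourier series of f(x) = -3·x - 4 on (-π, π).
Compute the real Fourier coefficients first: a_2 = 0, b_2 = 3.
Then c_2 = (a_2 − i·b_2)/2 = -3·i/2.

Final answer: -3·i/2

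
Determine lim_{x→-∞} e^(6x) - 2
Evaluate the dominant behaviour as x → -∞; each term tends to a finite value or vanishes.
Limit = -2.

Final answer: -2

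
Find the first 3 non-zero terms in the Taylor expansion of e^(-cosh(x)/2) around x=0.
x^4·e^(-1/2)/96 - x^2·e^(-1/2)/4 + e^(-1/2)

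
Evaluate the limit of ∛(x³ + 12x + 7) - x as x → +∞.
This is an ∞ − ∞ indeterminate form.
Multiply by (A² + AB + B²)/(A² + AB + B²) where A = ∛(x³+12x + 7), B = x to use A³ − B³ = (A−B)(A²+AB+B²); the x³ terms cancel, leaving (12x + 7)/(A²+AB+B²) with denominator ~ 3x², so the limit is 0.
Limit = 0.

Final answer: 0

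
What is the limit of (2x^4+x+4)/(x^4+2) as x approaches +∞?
This is an ∞/∞ indeterminate form as x → +∞.
Divide numerator and denominator by x^4 and let the lower-order terms vanish; the leading terms give 2/1 = 2.
Limit = 2.

Final answer: 2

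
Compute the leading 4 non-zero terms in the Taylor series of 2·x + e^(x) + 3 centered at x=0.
x^3/6 + x^2/2 + 3·x + 4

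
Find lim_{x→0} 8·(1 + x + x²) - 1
Direct substitution at x = 0 gives 7.

Final answer: 7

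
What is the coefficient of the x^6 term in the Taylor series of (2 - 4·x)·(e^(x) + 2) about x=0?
Expand to order 6: (2 - 4·x)·(e^(x) + 2) = -11·x^6/360 - 3·x^5/20 - 7·x^4/12 - 5·x^3/3 - 3·x^2 - 10·x + 6 + O(x^7).
The coefficient of x^6 is -11/360.

Final answer: -11/360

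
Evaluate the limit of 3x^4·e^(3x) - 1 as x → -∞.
The product is a 0·∞ indeterminate form at x → -∞.
Rewrite the product as 3x^4 / e^(-3x) (an ∞/∞ form) and apply L'Hôpital, or use the standard hierarchy e^(3|x|) ≫ |x^4| as x → -∞.
The indeterminate product → 0, so the limit = -1.

Final answer: -1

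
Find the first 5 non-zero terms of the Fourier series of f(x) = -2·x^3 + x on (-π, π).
(26 - 4·π^2)·sin(x) + (-4 + 2·π^2)·sin(2·x) + (14/9 - 4·π^2/3)·sin(3·x) + (-7/8 + π^2)·sin(4·x) + (74/125 - 4·π^2/5)·sin(5·x)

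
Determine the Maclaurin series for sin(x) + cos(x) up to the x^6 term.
-x^6/720 + x^5/120 + x^4/24 - x^3/6 - x^2/2 + x + 1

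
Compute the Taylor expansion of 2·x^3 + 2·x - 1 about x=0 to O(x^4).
2·x^3 + 2·x - 1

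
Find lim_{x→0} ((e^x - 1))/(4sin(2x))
Both numerator and denominator → 0 as x → 0; this is a 0/0 indeterminate form.
Expand each to leading order near x = 0: numerator ~ x, denominator ~ 8·x.
The limit of the ratio is 1/8.

Final answer: 1/8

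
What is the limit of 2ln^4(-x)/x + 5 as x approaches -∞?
The quotient is an ∞/∞ indeterminate form as x → -∞.
Compare growth rates of the dominant terms (exponentials ≫ polynomials ≫ logarithms), or apply L'Hôpital's rule; the quotient → 0.
Adding the constant: 0 + 5 = 5. Limit = 5.

Final answer: 5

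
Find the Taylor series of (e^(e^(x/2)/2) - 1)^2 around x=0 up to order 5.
x^5·(-1 + e^(1/2))^2·(257·e^(1/2)/(61440·(-1 + e^(1/2))) + 115·e/(12288·(-1 + e^(1/2))^2)) + x^4·(-1 + e^(1/2))^2·(49·e^(1/2)/(3072·(-1 + e^(1/2))) + 71·e/(3072·(-1 + e^(1/2))^2)) + x^3·(-1 + e^(1/2))^2·(11·e^(1/2)/(192·(-1 + e^(1/2))) + 3·e/(64·(-1 + e^(1/2))^2)) + x^2·(-1 + e^(1/2))^2·(e/(16·(-1 + e^(1/2))^2) + 3·e^(1/2)/(16·(-1 + e^(1/2)))) + x·(-1 + e^(1/2))·e^(1/2)/2 + (-1 + e^(1/2))^2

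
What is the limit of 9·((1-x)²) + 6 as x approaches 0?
Direct substitution at x = 0 gives 15.

Final answer: 15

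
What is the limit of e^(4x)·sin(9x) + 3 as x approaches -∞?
Evaluate the dominant behaviour as x → -∞; each term tends to a finite value or vanishes.
Limit = 3.

Final answer: 3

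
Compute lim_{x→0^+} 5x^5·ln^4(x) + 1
The product is a 0·∞ indeterminate form at x → 0⁺.
Rewrite the product as 5·ln^4(x) / x^(-5) and apply L'Hôpital, or use the standard hierarchy x^(-5) ≫ |ln x|^4 as x → 0⁺.
The indeterminate product → 0, so the limit = 1.

Final answer: 1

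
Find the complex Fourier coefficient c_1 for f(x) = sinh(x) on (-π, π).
Compute the real Fourier coefficients first: a_1 = 0, b_1 = sinh(π)/π.
Then c_1 = (a_1 − i·b_1)/2 = -i·sinh(π)/(2·π).

Final answer: -i·sinh(π)/(2·π)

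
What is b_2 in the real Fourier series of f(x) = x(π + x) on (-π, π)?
b_2 = (1/π) ∫_{-π}^{π} f(x)·sin(2x) dx.
Evaluate the integral (use parity and integration by parts as needed): b_2 = -π.

Final answer: -π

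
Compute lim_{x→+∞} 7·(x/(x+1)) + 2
Evaluate the dominant behaviour as x → +∞; each term tends to a finite value or vanishes.
Limit = 9.

Final answer: 9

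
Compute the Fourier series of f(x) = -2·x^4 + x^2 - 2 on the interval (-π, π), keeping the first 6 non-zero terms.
(-100 + 16·π^2)·cos(x) + (7 - 4·π^2)·cos(2·x) + (-44/27 + 16·π^2/9)·cos(3·x) + (5/8 - π^2)·cos(4·x) + (-196/625 + 16·π^2/25)·cos(5·x) - 2·π^4/5 - 2 + π^2/3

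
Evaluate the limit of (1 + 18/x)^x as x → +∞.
As x → +∞: this is the defining limit (1 + 18/x)^x → e^18.
Limit = e^(18).

Final answer: e^(18)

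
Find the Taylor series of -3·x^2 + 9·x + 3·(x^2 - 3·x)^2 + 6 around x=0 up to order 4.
3·x^4 - 18·x^3 + 24·x^2 + 9·x + 6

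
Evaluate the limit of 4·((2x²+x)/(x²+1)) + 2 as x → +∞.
Evaluate the dominant behaviour as x → +∞; each term tends to a finite value or vanishes.
Limit = 10.

Final answer: 10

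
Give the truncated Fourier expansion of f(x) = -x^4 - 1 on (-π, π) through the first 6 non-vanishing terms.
(-48 + 8·π^2)·cos(x) + (3 - 2·π^2)·cos(2·x) + (-16/27 + 8·π^2/9)·cos(3·x) + (3/16 - π^2/2)·cos(4·x) + (-48/625 + 8·π^2/25)·cos(5·x) - π^4/5 - 1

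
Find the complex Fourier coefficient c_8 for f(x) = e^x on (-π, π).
Compute the real Fourier coefficients first: a_8 = (-1 + e^(2·π))·e^(-π)/(65·π), b_8 = (8 - 8·e^(2·π))·e^(-π)/(65·π).
Then c_8 = (a_8 − i·b_8)/2 = -e^(-π)/(130·π) + e^(π)/(130·π) - 4·i·e^(-π)/(65·π) + 4·i·e^(π)/(65·π).

Final answer: -e^(-π)/(130·π) + e^(π)/(130·π) - 4·i·e^(-π)/(65·π) + 4·i·e^(π)/(65·π)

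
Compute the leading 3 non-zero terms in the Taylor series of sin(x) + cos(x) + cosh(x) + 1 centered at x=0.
-x^3/6 + x + 3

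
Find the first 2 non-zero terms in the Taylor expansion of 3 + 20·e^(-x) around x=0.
23 - 20·x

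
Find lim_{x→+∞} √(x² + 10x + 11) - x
This is an ∞ − ∞ indeterminate form.
Multiply and divide by the conjugate √(x²+10x + 11) + x; the x² terms cancel, leaving (10x + 11)/(√(x²+10x + 11)+x) → 10/2 = 5.
Limit = 5.

Final answer: 5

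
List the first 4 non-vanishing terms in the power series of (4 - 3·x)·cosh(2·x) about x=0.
-6·x^3 + 8·x^2 - 3·x + 4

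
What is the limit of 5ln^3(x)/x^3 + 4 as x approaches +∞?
The quotient is an ∞/∞ indeterminate form as x → +∞.
The polynomial denominator x^3 dominates the logarithmic numerator (any positive power of x ≫ ln^3(x) as x → ∞), so the quotient → 0.
Adding the constant: 0 + 4 = 4. Limit = 4.

Final answer: 4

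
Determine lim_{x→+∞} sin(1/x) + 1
Evaluate the dominant behaviour as x → +∞; each term tends to a finite value or vanishes.
Limit = 1.

Final answer: 1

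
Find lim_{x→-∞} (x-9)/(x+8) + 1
Evaluate the dominant behaviour as x → -∞; each term tends to a finite value or vanishes.
Limit = 2.

Final answer: 2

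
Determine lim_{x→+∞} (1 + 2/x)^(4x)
As x → +∞: write (1 + 2/x)^(4x) = ((1 + 2/x)^x)^4 → (e^2)^4 = e^8.
Limit = e^(8).

Final answer: e^(8)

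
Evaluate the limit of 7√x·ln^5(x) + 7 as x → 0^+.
The product is a 0·∞ indeterminate form at x → 0⁺.
Rewrite the product as 7·ln^5(x) / x^(-1/2) and apply L'Hôpital, or use the standard hierarchy x^(-1/2) ≫ |ln x|^5 as x → 0⁺.
The indeterminate product → 0, so the limit = 7.

Final answer: 7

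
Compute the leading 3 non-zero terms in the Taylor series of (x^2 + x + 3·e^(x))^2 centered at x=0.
31·x^2 + 24·x + 9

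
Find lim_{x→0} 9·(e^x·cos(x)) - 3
Direct substitution at x = 0 gives 6.

Final answer: 6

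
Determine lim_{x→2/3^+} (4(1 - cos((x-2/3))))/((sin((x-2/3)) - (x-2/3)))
Both numerator and denominator → 0 as x → 2/3^+; this is a 0/0 indeterminate form.
Expand each to leading order near x = 2/3: numerator ~ 2·(x - 2/3)^2, denominator ~ -(x - 2/3)^3/6.
The limit of the ratio is -∞.

Final answer: -∞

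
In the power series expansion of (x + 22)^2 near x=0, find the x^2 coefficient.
Expand to order 2: (x + 22)^2 = x^2 + 44·x + 484 + O(x^3).
The coefficient of x^2 is 1.

Final answer: 1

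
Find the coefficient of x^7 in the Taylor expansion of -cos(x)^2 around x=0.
Expand to order 7: -cos(x)^2 = 2·x^6/45 - x^4/3 + x^2 - 1 + O(x^8).
The coefficient of x^7 is 0.

Final answer: 0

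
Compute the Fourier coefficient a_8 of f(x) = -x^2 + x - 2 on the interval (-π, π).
a_8 = (1/π) ∫_{-π}^{π} f(x)·cos(8x) dx.
Evaluate the integral (use parity and integration by parts as needed): a_8 = -1/16.

Final answer: -1/16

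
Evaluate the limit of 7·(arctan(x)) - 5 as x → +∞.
Evaluate the dominant behaviour as x → +∞; each term tends to a finite value or vanishes.
Limit = -5 + 7·π/2.

Final answer: -5 + 7·π/2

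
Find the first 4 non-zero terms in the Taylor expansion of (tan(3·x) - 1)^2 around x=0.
-18·x^3 + 9·x^2 - 6·x + 1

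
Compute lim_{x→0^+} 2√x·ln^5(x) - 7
The product is a 0·∞ indeterminate form at x → 0⁺.
Rewrite the product as 2·ln^5(x) / x^(-1/2) and apply L'Hôpital, or use the standard hierarchy x^(-1/2) ≫ |ln x|^5 as x → 0⁺.
The indeterminate product → 0, so the limit = -7.

Final answer: -7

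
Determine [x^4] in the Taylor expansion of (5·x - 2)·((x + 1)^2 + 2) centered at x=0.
Expand to order 4: (5·x - 2)·((x + 1)^2 + 2) = 5·x^3 + 8·x^2 + 11·x - 6 + O(x^5).
The coefficient of x^4 is 0.

Final answer: 0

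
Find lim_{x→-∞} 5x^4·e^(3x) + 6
The product is a 0·∞ indeterminate form at x → -∞.
Rewrite the product as 5x^4 / e^(-3x) (an ∞/∞ form) and apply L'Hôpital, or use the standard hierarchy e^(3|x|) ≫ |x^4| as x → -∞.
The indeterminate product → 0, so the limit = 6.

Final answer: 6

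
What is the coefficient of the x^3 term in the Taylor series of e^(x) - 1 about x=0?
Expand to order 3: e^(x) - 1 = x^3/6 + x^2/2 + x + O(x^4).
The coefficient of x^3 is 1/6.

Final answer: 1/6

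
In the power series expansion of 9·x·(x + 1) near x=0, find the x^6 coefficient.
Expand to order 6: 9·x·(x + 1) = 9·x^2 + 9·x + O(x^7).
The coefficient of x^6 is 0.

Final answer: 0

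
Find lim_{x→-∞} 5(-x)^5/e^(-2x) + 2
The quotient is an ∞/∞ indeterminate form as x → -∞.
Compare growth rates of the dominant terms (exponentials ≫ polynomials ≫ logarithms), or apply L'Hôpital's rule; the quotient → 0.
Adding the constant: 0 + 2 = 2. Limit = 2.

Final answer: 2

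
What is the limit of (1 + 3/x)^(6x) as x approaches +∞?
As x → +∞: write (1 + 3/x)^(6x) = ((1 + 3/x)^x)^6 → (e^3)^6 = e^18.
Limit = e^(18).

Final answer: e^(18)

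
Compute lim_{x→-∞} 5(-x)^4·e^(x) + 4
The product is a 0·∞ indeterminate form at x → -∞.
Rewrite the product as 5(-x)^4 / e^(-x) (an ∞/∞ form) and apply L'Hôpital, or use the standard hierarchy e^(|x|) ≫ |(-x)^4| as x → -∞.
The indeterminate product → 0, so the limit = 4.

Final answer: 4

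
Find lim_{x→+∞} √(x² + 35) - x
This is an ∞ − ∞ indeterminate form.
Multiply and divide by the conjugate √(x²+35) + x; the x² terms cancel, leaving 35/(√(x²+35)+x) → 0.
Limit = 0.

Final answer: 0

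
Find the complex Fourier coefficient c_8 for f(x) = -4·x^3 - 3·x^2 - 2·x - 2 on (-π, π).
Compute the real Fourier coefficients first: a_8 = -3/16, b_8 = 13/32 + π^2.
Then c_8 = (a_8 − i·b_8)/2 = -3/32 - i·π^2/2 - 13·i/64.

Final answer: -3/32 - i·π^2/2 - 13·i/64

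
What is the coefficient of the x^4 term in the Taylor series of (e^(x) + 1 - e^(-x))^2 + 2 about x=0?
Expand to order 4: (e^(x) + 1 - e^(-x))^2 + 2 = 4·x^4/3 + 2·x^3/3 + 4·x^2 + 4·x + 3 + O(x^5).
The coefficient of x^4 is 4/3.

Final answer: 4/3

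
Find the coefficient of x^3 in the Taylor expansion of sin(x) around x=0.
Expand to order 3: sin(x) = -x^3/6 + x + O(x^4).
The coefficient of x^3 is -1/6.

Final answer: -1/6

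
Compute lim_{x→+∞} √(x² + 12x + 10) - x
This is an ∞ − ∞ indeterminate form.
Multiply and divide by the conjugate √(x²+12x + 10) + x; the x² terms cancel, leaving (12x + 10)/(√(x²+12x + 10)+x) → 12/2 = 6.
Limit = 6.

Final answer: 6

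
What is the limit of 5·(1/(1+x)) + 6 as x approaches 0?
Direct substitution at x = 0 gives 11.

Final answer: 11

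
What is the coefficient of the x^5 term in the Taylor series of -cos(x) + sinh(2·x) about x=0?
Expand to order 5: -cos(x) + sinh(2·x) = 4·x^5/15 - x^4/24 + 4·x^3/3 + x^2/2 + 2·x - 1 + O(x^6).
The coefficient of x^5 is 4/15.

Final answer: 4/15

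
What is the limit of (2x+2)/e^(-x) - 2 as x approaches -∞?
The quotient is an ∞/∞ indeterminate form as x → -∞.
Compare growth rates of the dominant terms (exponentials ≫ polynomials ≫ logarithms), or apply L'Hôpital's rule; the quotient → 0.
Adding the constant: 0 - 2 = -2. Limit = -2.

Final answer: -2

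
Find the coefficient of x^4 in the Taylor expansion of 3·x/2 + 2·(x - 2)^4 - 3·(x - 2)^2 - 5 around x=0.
Expand to order 4: 3·x/2 + 2·(x - 2)^4 - 3·(x - 2)^2 - 5 = 2·x^4 - 16·x^3 + 45·x^2 - 101·x/2 + 15 + O(x^5).
The coefficient of x^4 is 2.

Final answer: 2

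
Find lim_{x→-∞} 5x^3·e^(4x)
This is a 0·∞ indeterminate form at x → -∞.
Rewrite the product as 5x^3 / e^(-4x) (an ∞/∞ form) and apply L'Hôpital, or use the standard hierarchy e^(4|x|) ≫ |x^3| as x → -∞.
The indeterminate product → 0, so the limit = 0.

Final answer: 0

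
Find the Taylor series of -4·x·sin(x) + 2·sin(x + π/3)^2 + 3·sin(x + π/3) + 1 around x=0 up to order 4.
x^4·(√(3)/16 + 1) + x^3·(-2·√(3)/3 - 1/4) + x^2·(-5 - 3·√(3)/4) + x·(3/2 + √(3)) + 5/2 + 3·√(3)/2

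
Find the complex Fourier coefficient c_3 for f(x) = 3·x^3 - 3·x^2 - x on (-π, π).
Compute the real Fourier coefficients first: a_3 = 4/3, b_3 = -2 + 2·π^2.
Then c_3 = (a_3 − i·b_3)/2 = 2/3 - i·π^2 + i.

Final answer: 2/3 - i·π^2 + i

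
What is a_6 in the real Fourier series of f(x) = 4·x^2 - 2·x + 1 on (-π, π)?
a_6 = (1/π) ∫_{-π}^{π} f(x)·cos(6x) dx.
Evaluate the integral (use parity and integration by parts as needed): a_6 = 4/9.

Final answer: 4/9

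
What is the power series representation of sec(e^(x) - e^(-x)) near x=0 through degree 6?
116·x^6/15 + 4·x^4 + 2·x^2 + 1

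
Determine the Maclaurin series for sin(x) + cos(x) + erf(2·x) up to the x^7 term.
x^7·(-128/(21·√(π)) - 1/5040) - x^6/720 + x^5·(1/120 + 32/(5·√(π))) + x^4/24 + x^3·(-16/(3·√(π)) - 1/6) - x^2/2 + x·(1 + 4/√(π)) + 1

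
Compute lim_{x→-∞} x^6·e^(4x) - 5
The product is a 0·∞ indeterminate form at x → -∞.
Rewrite the product as x^6 / e^(-4x) (an ∞/∞ form) and apply L'Hôpital, or use the standard hierarchy e^(4|x|) ≫ |x^6| as x → -∞.
The indeterminate product → 0, so the limit = -5.

Final answer: -5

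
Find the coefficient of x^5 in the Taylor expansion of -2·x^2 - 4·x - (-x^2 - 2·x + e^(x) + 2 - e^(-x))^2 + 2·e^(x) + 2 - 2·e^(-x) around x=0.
Expand to order 5: -2·x^2 - 4·x - (-x^2 - 2·x + e^(x) + 2 - e^(-x))^2 + 2·e^(x) + 2 - 2·e^(-x) = 19·x^5/30 - x^4 - 2·x^3/3 + 2·x^2 - 2 + O(x^6).
The coefficient of x^5 is 19/30.

Final answer: 19/30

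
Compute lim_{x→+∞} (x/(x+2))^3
As x → +∞: x/(x+2) = 1/(1 + 2/x) → 1, and the 3rd power of a limit-1 base also → 1.
Limit = 1.

Final answer: 1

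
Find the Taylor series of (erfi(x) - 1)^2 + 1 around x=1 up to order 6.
-2·erfi(1) + 2 + erfi(1)^2 + (-4·e + 4·e·erfi(1))·(x - 1)/√(π) + (-4·e·π + 4·√(π)·e^(2) + 4·e·π·erfi(1))·(x - 1)^2/π^(3/2) + (-4·e·π + 4·e·π·erfi(1) + 8·√(π)·e^(2))·(x - 1)^3/π^(3/2) + (-10·e·π + 10·e·π·erfi(1) + 36·√(π)·e^(2))·(x - 1)^4/(3·π^(3/2)) + (-38·e·π + 38·e·π·erfi(1) + 220·√(π)·e^(2))·(x - 1)^5/(15·π^(3/2)) + (-26·e·π + 26·e·π·erfi(1) + 236·√(π)·e^(2))·(x - 1)^6/(15·π^(3/2))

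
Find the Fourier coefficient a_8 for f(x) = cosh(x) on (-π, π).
a_8 = (1/π) ∫_{-π}^{π} f(x)·cos(8x) dx.
Evaluate the integral (use parity and integration by parts as needed): a_8 = 2·sinh(π)/(65·π).

Final answer: 2·sinh(π)/(65·π)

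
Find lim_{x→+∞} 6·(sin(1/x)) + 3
Evaluate the dominant behaviour as x → +∞; each term tends to a finite value or vanishes.
Limit = 3.

Final answer: 3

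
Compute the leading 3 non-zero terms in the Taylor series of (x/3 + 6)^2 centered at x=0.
x^2/9 + 4·x + 36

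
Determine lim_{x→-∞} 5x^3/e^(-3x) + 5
The quotient is an ∞/∞ indeterminate form as x → -∞.
Compare growth rates of the dominant terms (exponentials ≫ polynomials ≫ logarithms), or apply L'Hôpital's rule; the quotient → 0.
Adding the constant: 0 + 5 = 5. Limit = 5.

Final answer: 5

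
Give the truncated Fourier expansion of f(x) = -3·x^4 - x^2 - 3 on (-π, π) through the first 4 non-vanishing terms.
(-140 + 24·π^2)·cos(x) + (8 - 6·π^2)·cos(2·x) + (-4/3 + 8·π^2/3)·cos(3·x) - 3·π^4/5 - π^2/3 - 3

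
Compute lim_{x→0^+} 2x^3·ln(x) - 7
The product is a 0·∞ indeterminate form at x → 0⁺.
Rewrite the product as 2·ln(x) / x^(-3) and apply L'Hôpital, or use the standard hierarchy x^(-3) ≫ |ln x| as x → 0⁺.
The indeterminate product → 0, so the limit = -7.

Final answer: -7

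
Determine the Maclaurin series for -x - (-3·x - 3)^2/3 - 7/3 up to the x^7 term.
-3·x^2 - 7·x - 16/3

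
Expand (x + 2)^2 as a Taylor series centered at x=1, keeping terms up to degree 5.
9 + 6·(x - 1) + (x - 1)^2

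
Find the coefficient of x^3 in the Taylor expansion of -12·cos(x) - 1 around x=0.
Expand to order 3: -12·cos(x) - 1 = 6·x^2 - 13 + O(x^4).
The coefficient of x^3 is 0.

Final answer: 0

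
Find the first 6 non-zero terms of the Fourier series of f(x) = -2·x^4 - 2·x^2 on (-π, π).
(-88 + 16·π^2)·cos(x) + (4 - 4·π^2)·cos(2·x) + (-8/27 + 16·π^2/9)·cos(3·x) + (-π^2 - 1/8)·cos(4·x) + (104/625 + 16·π^2/25)·cos(5·x) - 2·π^4/5 - 2·π^2/3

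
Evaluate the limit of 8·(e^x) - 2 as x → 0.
Direct substitution at x = 0 gives 6.

Final answer: 6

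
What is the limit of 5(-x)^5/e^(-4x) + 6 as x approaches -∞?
The quotient is an ∞/∞ indeterminate form as x → -∞.
Compare growth rates of the dominant terms (exponentials ≫ polynomials ≫ logarithms), or apply L'Hôpital's rule; the quotient → 0.
Adding the constant: 0 + 6 = 6. Limit = 6.

Final answer: 6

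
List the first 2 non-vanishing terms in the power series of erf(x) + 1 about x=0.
2·x/√(π) + 1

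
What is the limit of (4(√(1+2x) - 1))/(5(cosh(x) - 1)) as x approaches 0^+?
Both numerator and denominator → 0 as x → 0^+; this is a 0/0 indeterminate form.
Expand each to leading order near x = 0: numerator ~ 4·x, denominator ~ 5·x^2/2.
The limit of the ratio is ∞.

Final answer: ∞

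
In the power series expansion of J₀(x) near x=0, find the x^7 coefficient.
Expand to order 7: J₀(x) = -x^6/2304 + x^4/64 - x^2/4 + 1 + O(x^8).
The coefficient of x^7 is 0.

Final answer: 0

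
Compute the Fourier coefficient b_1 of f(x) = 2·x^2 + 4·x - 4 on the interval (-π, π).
b_1 = (1/π) ∫_{-π}^{π} f(x)·sin(1x) dx.
Evaluate the integral (use parity and integration by parts as needed): b_1 = 8.

Final answer: 8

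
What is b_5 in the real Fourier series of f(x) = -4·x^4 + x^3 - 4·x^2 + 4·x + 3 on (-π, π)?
b_5 = (1/π) ∫_{-π}^{π} f(x)·sin(5x) dx.
Evaluate the integral (use parity and integration by parts as needed): b_5 = 188/125 + 2·π^2/5.

Final answer: 188/125 + 2·π^2/5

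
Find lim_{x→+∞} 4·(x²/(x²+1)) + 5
Evaluate the dominant behaviour as x → +∞; each term tends to a finite value or vanishes.
Limit = 9.

Final answer: 9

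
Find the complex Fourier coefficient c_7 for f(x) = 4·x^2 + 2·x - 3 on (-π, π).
Compute the real Fourier coefficients first: a_7 = -16/49, b_7 = 4/7.
Then c_7 = (a_7 − i·b_7)/2 = -8/49 - 2·i/7.

Final answer: -8/49 - 2·i/7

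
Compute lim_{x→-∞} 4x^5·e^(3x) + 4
The product is a 0·∞ indeterminate form at x → -∞.
Rewrite the product as 4x^5 / e^(-3x) (an ∞/∞ form) and apply L'Hôpital, or use the standard hierarchy e^(3|x|) ≫ |x^5| as x → -∞.
The indeterminate product → 0, so the limit = 4.

Final answer: 4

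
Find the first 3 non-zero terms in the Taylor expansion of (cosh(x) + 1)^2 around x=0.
5·x^4/12 + 2·x^2 + 4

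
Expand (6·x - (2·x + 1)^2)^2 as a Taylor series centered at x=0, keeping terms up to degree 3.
-16·x^3 + 12·x^2 - 4·x + 1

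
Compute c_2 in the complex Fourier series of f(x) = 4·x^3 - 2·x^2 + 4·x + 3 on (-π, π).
Compute the real Fourier coefficients first: a_2 = -2, b_2 = 2 - 4·π^2.
Then c_2 = (a_2 − i·b_2)/2 = -1 - i + 2·i·π^2.

Final answer: -1 - i + 2·i·π^2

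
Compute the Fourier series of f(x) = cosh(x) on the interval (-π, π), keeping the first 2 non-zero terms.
-cos(x)·sinh(π)/π + sinh(π)/π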